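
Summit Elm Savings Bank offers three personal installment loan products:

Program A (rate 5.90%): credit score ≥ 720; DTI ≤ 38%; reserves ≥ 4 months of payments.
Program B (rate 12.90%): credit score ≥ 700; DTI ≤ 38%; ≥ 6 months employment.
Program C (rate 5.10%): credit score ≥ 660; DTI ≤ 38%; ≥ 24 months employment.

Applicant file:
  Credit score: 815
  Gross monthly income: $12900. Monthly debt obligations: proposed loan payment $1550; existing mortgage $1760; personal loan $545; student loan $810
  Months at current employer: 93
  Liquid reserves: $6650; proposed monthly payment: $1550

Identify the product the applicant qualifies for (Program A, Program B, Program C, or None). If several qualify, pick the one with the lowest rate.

Total debts = (1,550 + 1,760 + 545 + 810) = 4,665; DTI = 4,665/12,900 = 36.2%.
Reserves = 6,650/1,550 = 4.3 months.
Program A: score 815 ≥ 720; DTI 36.2% ≤ 38%; reserves 4.3 ≥ 4 mo → qualifies.
Program B: score 815 ≥ 700; DTI 36.2% ≤ 38%; employment 93 ≥ 6 mo → qualifies.
Program C: score 815 ≥ 660; DTI 36.2% ≤ 38%; employment 93 ≥ 24 mo → qualifies.
Qualifying: Program A, Program B, Program C. Lowest rate is 5.10% → Program C.

Program C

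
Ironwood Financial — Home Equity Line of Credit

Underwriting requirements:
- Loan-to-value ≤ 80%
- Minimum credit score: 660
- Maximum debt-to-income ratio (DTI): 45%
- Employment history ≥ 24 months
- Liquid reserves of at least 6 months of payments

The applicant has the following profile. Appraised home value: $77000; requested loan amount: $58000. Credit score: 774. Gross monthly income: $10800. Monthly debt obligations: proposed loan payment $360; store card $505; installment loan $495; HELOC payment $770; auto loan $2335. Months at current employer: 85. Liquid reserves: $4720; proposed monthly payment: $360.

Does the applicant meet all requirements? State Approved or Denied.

Approved

LTV = 58,000/77,000 = 75.3% ≤ 80%
Credit score 774 ≥ 660 (meets)
Total monthly debts = (360 + 505 + 495 + 770 + 2,335) = 4,465. DTI = 4,465/10,800 = 41.3% ≤ 45%
Employment 85 ≥ 24 months
Reserves = 4,720/360 = 13.1 months ≥ 6
All criteria satisfied.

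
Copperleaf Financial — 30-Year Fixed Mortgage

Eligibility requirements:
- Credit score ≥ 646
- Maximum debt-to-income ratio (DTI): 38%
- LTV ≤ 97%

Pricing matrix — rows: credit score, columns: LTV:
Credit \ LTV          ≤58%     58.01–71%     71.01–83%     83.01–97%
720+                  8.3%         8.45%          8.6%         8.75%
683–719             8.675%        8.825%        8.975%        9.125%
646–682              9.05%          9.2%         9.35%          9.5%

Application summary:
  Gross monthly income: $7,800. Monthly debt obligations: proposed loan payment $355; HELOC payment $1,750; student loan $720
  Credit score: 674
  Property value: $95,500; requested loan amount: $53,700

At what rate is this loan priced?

9.05%

Credit score 674 ≥ 646; Total monthly debts = (355 + 1,750 + 720) = 2,825. Debt-to-income = 2,825/7,800 = 36.2% — meets 38% limit
Loan-to-value = 53,700/95,500 = 56.2% — pass (97% max)
Score 674 is in the 646–682 band; LTV 56.2% is in the ≤58% band → 9.05%.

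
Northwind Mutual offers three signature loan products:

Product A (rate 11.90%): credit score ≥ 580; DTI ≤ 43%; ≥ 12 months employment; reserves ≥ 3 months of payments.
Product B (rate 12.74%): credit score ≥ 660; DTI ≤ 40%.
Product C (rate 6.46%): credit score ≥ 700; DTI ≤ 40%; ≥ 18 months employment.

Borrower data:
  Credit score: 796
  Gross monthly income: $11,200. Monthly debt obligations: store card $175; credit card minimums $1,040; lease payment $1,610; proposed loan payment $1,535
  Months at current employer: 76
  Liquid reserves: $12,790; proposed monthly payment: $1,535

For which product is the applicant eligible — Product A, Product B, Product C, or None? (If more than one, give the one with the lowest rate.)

Total debts = (175 + 1,040 + 1,610 + 1,535) = 4,360; DTI = 4,360/11,200 = 38.9%.
Reserves = 12,790/1,535 = 8.3 months.
Product A: score 796 ≥ 580; DTI 38.9% ≤ 43%; employment 76 ≥ 12 mo; reserves 8.3 ≥ 3 mo → qualifies.
Product B: score 796 ≥ 660; DTI 38.9% ≤ 40% → qualifies.
Product C: score 796 ≥ 700; DTI 38.9% ≤ 40%; employment 76 ≥ 18 mo → qualifies.
Qualifying: Product A, Product B, Product C. Lowest rate is 6.46% → Product C.

Product C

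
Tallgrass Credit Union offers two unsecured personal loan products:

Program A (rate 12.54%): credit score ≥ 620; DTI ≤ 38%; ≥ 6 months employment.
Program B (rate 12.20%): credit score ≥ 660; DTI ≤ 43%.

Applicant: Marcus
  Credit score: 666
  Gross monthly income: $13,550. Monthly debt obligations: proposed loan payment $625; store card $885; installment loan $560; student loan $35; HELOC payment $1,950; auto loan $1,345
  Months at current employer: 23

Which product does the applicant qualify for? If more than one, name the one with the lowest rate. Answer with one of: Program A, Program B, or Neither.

Total debts = (625 + 885 + 560 + 35 + 1,950 + 1,345) = 5,400; DTI = 5,400/13,550 = 39.9%.
Program A: score 666 ≥ 620; DTI 39.9% > 38%; employment 23 ≥ 6 mo → does not qualify.
Program B: score 666 ≥ 660; DTI 39.9% ≤ 43% → qualifies.

Program B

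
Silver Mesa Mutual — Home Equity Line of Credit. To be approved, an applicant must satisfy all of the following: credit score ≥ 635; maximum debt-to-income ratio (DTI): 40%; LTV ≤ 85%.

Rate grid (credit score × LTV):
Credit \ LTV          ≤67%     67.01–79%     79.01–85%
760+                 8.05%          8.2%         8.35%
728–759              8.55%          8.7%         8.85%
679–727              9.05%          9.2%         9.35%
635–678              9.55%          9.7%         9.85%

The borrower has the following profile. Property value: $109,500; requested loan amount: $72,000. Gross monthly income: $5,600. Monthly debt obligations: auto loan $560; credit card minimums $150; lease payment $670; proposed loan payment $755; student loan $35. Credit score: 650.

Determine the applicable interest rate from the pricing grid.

9.55%

Credit score 650 ≥ 635; Total monthly debts = (560 + 150 + 670 + 755 + 35) = 2,170. DTI = 2,170/5,600 = 38.8% ≤ 40%
LTV: 72,000 ÷ 109,500 = 65.8%, within 85% cap
Row: 650 falls in 635–678. Column: 65.8% falls in ≤67%. Rate = 9.55%.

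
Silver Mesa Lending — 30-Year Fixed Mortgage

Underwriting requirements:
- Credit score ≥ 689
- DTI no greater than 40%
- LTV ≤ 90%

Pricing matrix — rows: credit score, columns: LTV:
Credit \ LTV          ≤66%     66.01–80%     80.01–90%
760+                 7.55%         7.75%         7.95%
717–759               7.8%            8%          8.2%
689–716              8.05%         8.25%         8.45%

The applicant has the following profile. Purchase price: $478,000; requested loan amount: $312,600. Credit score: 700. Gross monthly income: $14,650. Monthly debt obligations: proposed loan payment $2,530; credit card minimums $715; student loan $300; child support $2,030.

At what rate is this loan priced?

8.05%

Credit score 700 ≥ 689; Total monthly debts = (2,530 + 715 + 300 + 2,030) = 5,575. DTI: 5,575 ÷ 14,650 = 38.1%, within the 40% cap
LTV = 312,600/478,000 = 65.4% ≤ 90%
Score 700 is in the 689–716 band; LTV 65.4% is in the ≤66% band → 8.05%.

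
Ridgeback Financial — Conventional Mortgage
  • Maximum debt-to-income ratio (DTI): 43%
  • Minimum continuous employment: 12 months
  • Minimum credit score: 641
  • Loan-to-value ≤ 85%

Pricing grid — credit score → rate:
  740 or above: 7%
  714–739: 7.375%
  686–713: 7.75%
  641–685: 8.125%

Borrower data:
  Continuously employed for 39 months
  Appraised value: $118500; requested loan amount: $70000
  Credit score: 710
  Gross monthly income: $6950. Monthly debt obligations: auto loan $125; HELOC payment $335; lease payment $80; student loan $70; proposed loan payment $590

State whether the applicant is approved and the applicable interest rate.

Approved at 7.75%

Credit score 710 ≥ 641 (meets minimum)
Employment 39 ≥ 12 months
Total monthly debts = (125 + 335 + 80 + 70 + 590) = 1,200. DTI = 1,200/6,950 = 17.3% ≤ 43%
LTV: 70,000 ÷ 118,500 = 59.1%, within 85% cap
All requirements met. Score 710 falls in the 686–713 tier → 7.75%.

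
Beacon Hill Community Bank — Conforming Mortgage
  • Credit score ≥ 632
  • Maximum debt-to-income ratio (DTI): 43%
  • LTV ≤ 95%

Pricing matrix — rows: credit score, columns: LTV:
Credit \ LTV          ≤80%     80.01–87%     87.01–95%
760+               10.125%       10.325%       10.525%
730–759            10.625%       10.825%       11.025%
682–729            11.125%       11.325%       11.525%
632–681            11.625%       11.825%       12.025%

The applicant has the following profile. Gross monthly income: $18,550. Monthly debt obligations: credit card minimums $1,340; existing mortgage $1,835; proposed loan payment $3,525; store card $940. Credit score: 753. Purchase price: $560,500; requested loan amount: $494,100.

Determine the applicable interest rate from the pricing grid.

Credit score 753 ≥ 632; Total monthly debts = (1,340 + 1,835 + 3,525 + 940) = 7,640. Debt-to-income = 7,640/18,550 = 41.2% — meets 43% limit
LTV = 494,100/560,500 = 88.2% ≤ 95%
Credit 753 → row 730–759; LTV 88.2% → column 87.01–95%. Grid cell → 11.025%.

11.025%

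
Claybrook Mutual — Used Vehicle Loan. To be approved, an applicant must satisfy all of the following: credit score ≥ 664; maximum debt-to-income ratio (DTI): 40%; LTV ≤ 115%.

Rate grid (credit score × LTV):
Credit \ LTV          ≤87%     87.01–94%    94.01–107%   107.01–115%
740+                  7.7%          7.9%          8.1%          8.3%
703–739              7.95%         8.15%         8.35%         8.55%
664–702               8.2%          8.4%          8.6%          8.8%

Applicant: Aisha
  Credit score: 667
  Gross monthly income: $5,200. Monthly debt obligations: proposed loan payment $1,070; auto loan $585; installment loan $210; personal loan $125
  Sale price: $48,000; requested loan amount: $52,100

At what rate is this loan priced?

Credit score 667 ≥ 664; Total monthly debts = (1,070 + 585 + 210 + 125) = 1,990. DTI = 1,990/5,200 = 38.3% ≤ 40%
Loan-to-value = 52,100/48,000 = 108.5% — pass (115% max)
Row: 667 falls in 664–702. Column: 108.5% falls in 107.01–115%. Rate = 8.8%.

8.8%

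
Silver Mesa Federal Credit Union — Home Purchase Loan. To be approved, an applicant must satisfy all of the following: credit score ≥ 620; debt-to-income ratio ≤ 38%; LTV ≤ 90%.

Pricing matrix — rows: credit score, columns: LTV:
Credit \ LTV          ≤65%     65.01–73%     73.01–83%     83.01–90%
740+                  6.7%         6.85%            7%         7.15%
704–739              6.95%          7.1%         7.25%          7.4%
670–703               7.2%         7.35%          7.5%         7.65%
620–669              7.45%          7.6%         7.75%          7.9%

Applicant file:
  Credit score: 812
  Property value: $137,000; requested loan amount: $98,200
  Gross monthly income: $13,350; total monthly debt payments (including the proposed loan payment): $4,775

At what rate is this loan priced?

6.85%

Credit score 812 ≥ 620; DTI = 4,775/13,350 = 35.8% ≤ 38%
LTV = 98,200/137,000 = 71.7% ≤ 90%
Score 812 is in the 740+ band; LTV 71.7% is in the 65.01–73% band → 6.85%.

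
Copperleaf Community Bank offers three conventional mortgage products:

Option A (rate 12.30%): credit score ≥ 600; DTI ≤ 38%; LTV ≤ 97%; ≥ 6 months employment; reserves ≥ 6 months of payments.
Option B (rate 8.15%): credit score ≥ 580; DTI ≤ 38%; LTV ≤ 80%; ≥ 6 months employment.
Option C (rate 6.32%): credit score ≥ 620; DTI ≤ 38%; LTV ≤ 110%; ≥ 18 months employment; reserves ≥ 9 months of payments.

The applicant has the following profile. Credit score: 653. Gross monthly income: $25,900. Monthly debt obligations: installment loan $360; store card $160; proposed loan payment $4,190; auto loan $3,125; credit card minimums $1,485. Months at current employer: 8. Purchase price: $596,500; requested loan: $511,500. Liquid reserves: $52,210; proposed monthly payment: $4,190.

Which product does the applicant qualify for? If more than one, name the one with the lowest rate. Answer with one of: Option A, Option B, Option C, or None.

Option A

Total debts = (360 + 160 + 4,190 + 3,125 + 1,485) = 9,320; DTI = 9,320/25,900 = 36%.
LTV = 511,500/596,500 = 85.8%.
Reserves = 52,210/4,190 = 12.5 months.
Option A: score 653 ≥ 600; DTI 36% ≤ 38%; LTV 85.8% ≤ 97%; employment 8 ≥ 6 mo; reserves 12.5 ≥ 6 mo → qualifies.
Option B: score 653 ≥ 580; DTI 36% ≤ 38%; LTV 85.8% > 80%; employment 8 ≥ 6 mo → does not qualify.
Option C: score 653 ≥ 620; DTI 36% ≤ 38%; LTV 85.8% ≤ 110%; employment 8 < 18 mo; reserves 12.5 ≥ 9 mo → does not qualify.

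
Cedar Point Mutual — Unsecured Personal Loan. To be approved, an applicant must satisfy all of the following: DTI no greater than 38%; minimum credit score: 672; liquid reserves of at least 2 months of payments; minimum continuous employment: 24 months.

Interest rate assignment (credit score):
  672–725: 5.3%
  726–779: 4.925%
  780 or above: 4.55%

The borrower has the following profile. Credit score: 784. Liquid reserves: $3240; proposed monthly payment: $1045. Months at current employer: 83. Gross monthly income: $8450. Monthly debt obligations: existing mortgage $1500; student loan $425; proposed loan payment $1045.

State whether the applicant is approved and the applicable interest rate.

Credit score 784 ≥ 672 (meets minimum)
Total monthly debts = (1,500 + 425 + 1,045) = 2,970. DTI = 2,970/8,450 = 35.1% ≤ 38%
Reserves = 3,240/1,045 = 3.1 months ≥ 2
Employment 83 ≥ 24 months
All requirements met. Score 784 falls in the 780 or above tier → 4.55%.

Approved at 4.55%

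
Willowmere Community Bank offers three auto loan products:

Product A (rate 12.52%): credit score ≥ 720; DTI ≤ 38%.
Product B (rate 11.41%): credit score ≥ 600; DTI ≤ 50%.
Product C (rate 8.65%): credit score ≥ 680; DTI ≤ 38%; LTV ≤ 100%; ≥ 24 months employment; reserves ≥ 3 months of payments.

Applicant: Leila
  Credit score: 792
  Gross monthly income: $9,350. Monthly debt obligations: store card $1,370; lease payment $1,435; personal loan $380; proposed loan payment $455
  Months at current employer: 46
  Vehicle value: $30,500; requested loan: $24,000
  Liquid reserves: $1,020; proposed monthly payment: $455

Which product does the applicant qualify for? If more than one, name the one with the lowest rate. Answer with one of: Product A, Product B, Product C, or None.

Total debts = (1,370 + 1,435 + 380 + 455) = 3,640; DTI = 3,640/9,350 = 38.9%.
LTV = 24,000/30,500 = 78.7%.
Reserves = 1,020/455 = 2.2 months.
Product A: score 792 ≥ 720; DTI 38.9% > 38% → does not qualify.
Product B: score 792 ≥ 600; DTI 38.9% ≤ 50% → qualifies.
Product C: score 792 ≥ 680; DTI 38.9% > 38%; LTV 78.7% ≤ 100%; employment 46 ≥ 24 mo; reserves 2.2 < 3 mo → does not qualify.

Product B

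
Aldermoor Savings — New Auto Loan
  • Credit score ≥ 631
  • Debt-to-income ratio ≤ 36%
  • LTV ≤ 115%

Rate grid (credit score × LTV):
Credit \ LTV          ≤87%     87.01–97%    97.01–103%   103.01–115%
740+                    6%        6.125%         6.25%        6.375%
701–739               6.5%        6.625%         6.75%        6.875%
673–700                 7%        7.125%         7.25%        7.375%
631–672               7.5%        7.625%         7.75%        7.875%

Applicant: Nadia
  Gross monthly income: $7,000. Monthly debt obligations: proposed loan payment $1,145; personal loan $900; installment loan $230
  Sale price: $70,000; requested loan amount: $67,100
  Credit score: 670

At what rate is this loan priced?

Credit score 670 ≥ 631; Total monthly debts = (1,145 + 900 + 230) = 2,275. DTI: 2,275 ÷ 7,000 = 32.5%, within the 36% cap
Loan-to-value = 67,100/70,000 = 95.9% — pass (115% max)
Row: 670 falls in 631–672. Column: 95.9% falls in 87.01–97%. Rate = 7.625%.

7.625%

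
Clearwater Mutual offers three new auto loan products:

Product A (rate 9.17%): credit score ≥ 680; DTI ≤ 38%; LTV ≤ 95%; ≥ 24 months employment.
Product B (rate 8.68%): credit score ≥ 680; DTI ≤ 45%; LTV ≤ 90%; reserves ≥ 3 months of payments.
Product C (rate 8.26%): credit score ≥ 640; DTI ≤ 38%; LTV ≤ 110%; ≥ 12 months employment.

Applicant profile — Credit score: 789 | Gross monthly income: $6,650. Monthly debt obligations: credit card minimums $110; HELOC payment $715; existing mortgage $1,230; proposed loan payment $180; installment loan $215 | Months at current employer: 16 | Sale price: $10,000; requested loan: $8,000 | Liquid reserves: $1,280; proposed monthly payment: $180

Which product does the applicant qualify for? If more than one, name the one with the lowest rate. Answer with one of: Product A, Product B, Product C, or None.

Total debts = (110 + 715 + 1,230 + 180 + 215) = 2,450; DTI = 2,450/6,650 = 36.8%.
LTV = 8,000/10,000 = 80%.
Reserves = 1,280/180 = 7.1 months.
Product A: score 789 ≥ 680; DTI 36.8% ≤ 38%; LTV 80% ≤ 95%; employment 16 < 24 mo → does not qualify.
Product B: score 789 ≥ 680; DTI 36.8% ≤ 45%; LTV 80% ≤ 90%; reserves 7.1 ≥ 3 mo → qualifies.
Product C: score 789 ≥ 640; DTI 36.8% ≤ 38%; LTV 80% ≤ 110%; employment 16 ≥ 12 mo → qualifies.
Qualifying: Product B, Product C. Lowest rate is 8.26% → Product C.

Product C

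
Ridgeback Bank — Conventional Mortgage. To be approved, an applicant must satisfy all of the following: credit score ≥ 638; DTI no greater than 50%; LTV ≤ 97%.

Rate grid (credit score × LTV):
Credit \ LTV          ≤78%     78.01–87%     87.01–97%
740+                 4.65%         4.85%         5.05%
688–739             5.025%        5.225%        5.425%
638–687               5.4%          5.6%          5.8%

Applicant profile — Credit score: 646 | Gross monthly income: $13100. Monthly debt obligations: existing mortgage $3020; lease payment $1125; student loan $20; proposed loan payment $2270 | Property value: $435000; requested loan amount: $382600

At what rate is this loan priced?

Credit score 646 ≥ 638; Total monthly debts = (3,020 + 1,125 + 20 + 2,270) = 6,435. DTI: 6,435 ÷ 13,100 = 49.1%, within the 50% cap
LTV: 382,600 ÷ 435,000 = 88%, within 97% cap
Credit 646 → row 638–687; LTV 88% → column 87.01–97%. Grid cell → 5.8%.

5.8%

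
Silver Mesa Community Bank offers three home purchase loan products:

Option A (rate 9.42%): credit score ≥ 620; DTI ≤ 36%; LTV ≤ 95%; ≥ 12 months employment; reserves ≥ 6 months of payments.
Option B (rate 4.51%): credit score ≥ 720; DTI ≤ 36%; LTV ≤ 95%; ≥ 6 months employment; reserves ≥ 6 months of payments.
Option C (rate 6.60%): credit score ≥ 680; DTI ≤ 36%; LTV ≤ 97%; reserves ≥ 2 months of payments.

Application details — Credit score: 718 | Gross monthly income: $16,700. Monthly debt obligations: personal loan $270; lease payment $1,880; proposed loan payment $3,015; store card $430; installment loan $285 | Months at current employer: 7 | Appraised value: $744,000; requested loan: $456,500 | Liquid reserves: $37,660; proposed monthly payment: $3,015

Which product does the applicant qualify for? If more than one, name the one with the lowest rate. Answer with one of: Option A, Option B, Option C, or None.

Option C

Total debts = (270 + 1,880 + 3,015 + 430 + 285) = 5,880; DTI = 5,880/16,700 = 35.2%.
LTV = 456,500/744,000 = 61.4%.
Reserves = 37,660/3,015 = 12.5 months.
Option A: score 718 ≥ 620; DTI 35.2% ≤ 36%; LTV 61.4% ≤ 95%; employment 7 < 12 mo; reserves 12.5 ≥ 6 mo → does not qualify.
Option B: score 718 < 720; DTI 35.2% ≤ 36%; LTV 61.4% ≤ 95%; employment 7 ≥ 6 mo; reserves 12.5 ≥ 6 mo → does not qualify.
Option C: score 718 ≥ 680; DTI 35.2% ≤ 36%; LTV 61.4% ≤ 97%; reserves 12.5 ≥ 2 mo → qualifies.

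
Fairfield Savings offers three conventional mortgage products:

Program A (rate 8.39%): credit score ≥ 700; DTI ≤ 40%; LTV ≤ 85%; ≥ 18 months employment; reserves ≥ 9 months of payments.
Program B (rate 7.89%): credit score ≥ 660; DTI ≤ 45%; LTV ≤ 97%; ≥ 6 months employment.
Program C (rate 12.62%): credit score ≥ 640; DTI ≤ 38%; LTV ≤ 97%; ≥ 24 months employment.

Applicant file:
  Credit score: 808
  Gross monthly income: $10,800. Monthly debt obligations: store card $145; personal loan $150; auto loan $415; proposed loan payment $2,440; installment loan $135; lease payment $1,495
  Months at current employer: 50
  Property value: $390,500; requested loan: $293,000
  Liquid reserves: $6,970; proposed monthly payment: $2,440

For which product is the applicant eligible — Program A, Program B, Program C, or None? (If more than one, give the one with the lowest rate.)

Program B

Total debts = (145 + 150 + 415 + 2,440 + 135 + 1,495) = 4,780; DTI = 4,780/10,800 = 44.3%.
LTV = 293,000/390,500 = 75%.
Reserves = 6,970/2,440 = 2.9 months.
Program A: score 808 ≥ 700; DTI 44.3% > 40%; LTV 75% ≤ 85%; employment 50 ≥ 18 mo; reserves 2.9 < 9 mo → does not qualify.
Program B: score 808 ≥ 660; DTI 44.3% ≤ 45%; LTV 75% ≤ 97%; employment 50 ≥ 6 mo → qualifies.
Program C: score 808 ≥ 640; DTI 44.3% > 38%; LTV 75% ≤ 97%; employment 50 ≥ 24 mo → does not qualify.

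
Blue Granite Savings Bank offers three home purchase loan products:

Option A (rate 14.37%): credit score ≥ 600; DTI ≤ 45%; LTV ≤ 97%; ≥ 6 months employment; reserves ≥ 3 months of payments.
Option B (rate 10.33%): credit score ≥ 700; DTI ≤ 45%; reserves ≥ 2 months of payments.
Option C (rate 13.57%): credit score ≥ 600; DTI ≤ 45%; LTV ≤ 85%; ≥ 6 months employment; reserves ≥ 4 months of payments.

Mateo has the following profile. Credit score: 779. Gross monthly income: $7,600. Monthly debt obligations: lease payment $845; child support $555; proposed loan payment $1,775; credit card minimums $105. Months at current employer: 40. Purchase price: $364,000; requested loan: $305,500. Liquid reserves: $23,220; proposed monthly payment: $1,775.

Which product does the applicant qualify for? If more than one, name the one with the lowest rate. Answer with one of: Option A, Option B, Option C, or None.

Total debts = (845 + 555 + 1,775 + 105) = 3,280; DTI = 3,280/7,600 = 43.2%.
LTV = 305,500/364,000 = 83.9%.
Reserves = 23,220/1,775 = 13.1 months.
Option A: score 779 ≥ 600; DTI 43.2% ≤ 45%; LTV 83.9% ≤ 97%; employment 40 ≥ 6 mo; reserves 13.1 ≥ 3 mo → qualifies.
Option B: score 779 ≥ 700; DTI 43.2% ≤ 45%; reserves 13.1 ≥ 2 mo → qualifies.
Option C: score 779 ≥ 600; DTI 43.2% ≤ 45%; LTV 83.9% ≤ 85%; employment 40 ≥ 6 mo; reserves 13.1 ≥ 4 mo → qualifies.
Qualifying: Option A, Option B, Option C. Lowest rate is 10.33% → Option B.

Option B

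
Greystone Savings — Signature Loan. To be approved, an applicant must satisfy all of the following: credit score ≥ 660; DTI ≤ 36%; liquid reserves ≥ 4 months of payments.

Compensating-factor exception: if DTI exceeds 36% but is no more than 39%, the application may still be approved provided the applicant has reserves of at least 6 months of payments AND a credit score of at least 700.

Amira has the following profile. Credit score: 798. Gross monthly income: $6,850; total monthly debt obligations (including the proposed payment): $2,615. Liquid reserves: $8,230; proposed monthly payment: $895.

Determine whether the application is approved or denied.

Approved

Credit score 798 ≥ 660 (meets base)
DTI: 2,615 ÷ 6,850 = 38.2%, over the 36% base limit.
Reserves = 8,230/895 = 9.2 months ≥ 4
38.2% falls in the override range (36%–39%), so the compensating-factor test applies.
Reserves 9.2 ≥ 6 months; credit score 798 ≥ 700.
Both override conditions satisfied; DTI exception granted.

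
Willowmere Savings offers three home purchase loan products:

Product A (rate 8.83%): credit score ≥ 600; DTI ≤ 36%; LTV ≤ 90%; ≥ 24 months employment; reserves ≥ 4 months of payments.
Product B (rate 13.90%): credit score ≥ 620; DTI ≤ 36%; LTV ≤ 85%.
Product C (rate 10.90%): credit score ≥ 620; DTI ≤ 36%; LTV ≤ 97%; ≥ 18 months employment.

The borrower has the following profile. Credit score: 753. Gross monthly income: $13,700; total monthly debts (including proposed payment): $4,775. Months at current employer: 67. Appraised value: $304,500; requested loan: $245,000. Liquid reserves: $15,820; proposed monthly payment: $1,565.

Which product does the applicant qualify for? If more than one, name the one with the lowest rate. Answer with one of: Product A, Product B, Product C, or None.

DTI = 4,775/13,700 = 34.9%.
LTV = 245,000/304,500 = 80.5%.
Reserves = 15,820/1,565 = 10.1 months.
Product A: score 753 ≥ 600; DTI 34.9% ≤ 36%; LTV 80.5% ≤ 90%; employment 67 ≥ 24 mo; reserves 10.1 ≥ 4 mo → qualifies.
Product B: score 753 ≥ 620; DTI 34.9% ≤ 36%; LTV 80.5% ≤ 85% → qualifies.
Product C: score 753 ≥ 620; DTI 34.9% ≤ 36%; LTV 80.5% ≤ 97%; employment 67 ≥ 18 mo → qualifies.
Qualifying: Product A, Product B, Product C. Lowest rate is 8.83% → Product A.

Product A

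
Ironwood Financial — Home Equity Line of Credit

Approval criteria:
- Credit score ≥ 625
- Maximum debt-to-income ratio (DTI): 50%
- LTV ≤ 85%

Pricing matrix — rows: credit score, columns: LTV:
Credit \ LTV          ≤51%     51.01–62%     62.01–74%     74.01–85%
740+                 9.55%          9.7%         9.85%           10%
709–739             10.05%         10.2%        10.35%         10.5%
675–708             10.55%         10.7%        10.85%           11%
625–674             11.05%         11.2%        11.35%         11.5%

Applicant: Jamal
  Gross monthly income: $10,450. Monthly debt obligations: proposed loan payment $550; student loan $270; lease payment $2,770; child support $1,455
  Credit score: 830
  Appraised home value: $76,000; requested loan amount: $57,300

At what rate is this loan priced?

Credit score 830 ≥ 625; Total monthly debts = (550 + 270 + 2,770 + 1,455) = 5,045. DTI = 5,045/10,450 = 48.3% ≤ 50%
LTV = 57,300/76,000 = 75.4% ≤ 85%
Credit 830 → row 740+; LTV 75.4% → column 74.01–85%. Grid cell → 10%.

10%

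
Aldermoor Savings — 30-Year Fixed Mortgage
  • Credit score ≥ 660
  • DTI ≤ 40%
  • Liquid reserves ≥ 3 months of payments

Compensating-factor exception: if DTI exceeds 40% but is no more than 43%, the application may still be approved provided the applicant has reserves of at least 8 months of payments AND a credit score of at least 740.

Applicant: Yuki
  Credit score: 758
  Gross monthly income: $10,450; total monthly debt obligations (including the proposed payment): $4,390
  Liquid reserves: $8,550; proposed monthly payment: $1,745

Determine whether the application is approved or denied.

Denied

Credit score 758 ≥ 660 (meets base)
DTI = 4,390/10,450 = 42% > 40% — standard DTI limit exceeded.
Reserves = 8,550/1,745 = 4.9 months ≥ 3
42% falls in the override range (40%–43%), so the compensating-factor test applies.
Reserves 4.9 < 8 months; credit score 758 ≥ 740.
Override conditions not both satisfied; exception does not apply.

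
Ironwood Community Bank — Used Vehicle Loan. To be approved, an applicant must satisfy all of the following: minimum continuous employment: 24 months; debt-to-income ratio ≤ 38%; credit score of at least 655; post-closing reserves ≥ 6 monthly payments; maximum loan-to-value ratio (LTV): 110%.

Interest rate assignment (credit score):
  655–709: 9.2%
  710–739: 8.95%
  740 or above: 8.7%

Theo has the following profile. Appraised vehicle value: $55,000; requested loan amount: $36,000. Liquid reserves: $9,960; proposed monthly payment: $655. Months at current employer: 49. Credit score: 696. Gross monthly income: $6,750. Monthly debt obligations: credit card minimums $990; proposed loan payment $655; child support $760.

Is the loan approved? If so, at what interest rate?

Credit score 696 ≥ 655 (meets minimum)
Liquid reserves cover 9,960/655 = 15.2 months — ≥ 6 required
Total monthly debts = (990 + 655 + 760) = 2,405. Debt-to-income = 2,405/6,750 = 35.6% — meets 38% limit
LTV = 36,000/55,000 = 65.5% ≤ 110%
Employment 49 ≥ 24 months
All requirements met. Score 696 falls in the 655–709 tier → 9.2%.

Approved at 9.2%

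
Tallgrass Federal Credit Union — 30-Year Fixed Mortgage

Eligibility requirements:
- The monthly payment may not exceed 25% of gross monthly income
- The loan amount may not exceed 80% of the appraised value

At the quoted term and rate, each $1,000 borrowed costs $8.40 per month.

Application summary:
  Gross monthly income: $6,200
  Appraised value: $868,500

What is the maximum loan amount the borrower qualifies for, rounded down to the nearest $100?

$184,500

Payment cap: 25% × $6,200 = $1,550/month.
At $8.40 per $1,000, that supports 1,550/8.40 × 1,000 ≈ $184,523 → $184,500.
LTV cap: 80% × $868,500 = $694,800 → $694,800.
Binding constraint: payment-to-income.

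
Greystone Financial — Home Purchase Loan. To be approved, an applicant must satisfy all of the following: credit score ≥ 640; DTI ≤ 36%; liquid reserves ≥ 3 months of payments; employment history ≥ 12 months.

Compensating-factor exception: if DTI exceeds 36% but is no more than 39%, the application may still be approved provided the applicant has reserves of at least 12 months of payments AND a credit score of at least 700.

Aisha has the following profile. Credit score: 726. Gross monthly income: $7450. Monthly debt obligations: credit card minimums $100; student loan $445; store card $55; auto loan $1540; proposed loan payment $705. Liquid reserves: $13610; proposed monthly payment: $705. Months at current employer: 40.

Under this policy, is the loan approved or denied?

Credit score 726 ≥ 640 (meets base)
Total debts = (100 + 445 + 55 + 1,540 + 705) = 2,845. DTI: 2,845 ÷ 7,450 = 38.2%, over the 36% base limit.
Reserves: 13,610 ÷ 705 = 19.3 months (meets 3-month minimum)
Employment 40 ≥ 12 months
38.2% falls in the override range (36%–39%), so the compensating-factor test applies.
Override check — reserves: 19.3 mo (ok); score: 726 (ok).
Both compensating conditions met → exception applies.

Approved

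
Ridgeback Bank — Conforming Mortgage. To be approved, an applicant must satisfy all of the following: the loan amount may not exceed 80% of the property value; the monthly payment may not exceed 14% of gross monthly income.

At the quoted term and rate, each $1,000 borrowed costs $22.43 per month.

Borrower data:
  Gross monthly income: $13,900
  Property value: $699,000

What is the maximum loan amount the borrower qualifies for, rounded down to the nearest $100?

Payment cap: 14% × $13,900 = $1,946/month.
At $22.43 per $1,000, that supports 1,946/22.43 × 1,000 ≈ $86,758 → $86,700.
LTV cap: 80% × $699,000 = $559,200 → $559,200.
Binding constraint: payment-to-income.

$86,700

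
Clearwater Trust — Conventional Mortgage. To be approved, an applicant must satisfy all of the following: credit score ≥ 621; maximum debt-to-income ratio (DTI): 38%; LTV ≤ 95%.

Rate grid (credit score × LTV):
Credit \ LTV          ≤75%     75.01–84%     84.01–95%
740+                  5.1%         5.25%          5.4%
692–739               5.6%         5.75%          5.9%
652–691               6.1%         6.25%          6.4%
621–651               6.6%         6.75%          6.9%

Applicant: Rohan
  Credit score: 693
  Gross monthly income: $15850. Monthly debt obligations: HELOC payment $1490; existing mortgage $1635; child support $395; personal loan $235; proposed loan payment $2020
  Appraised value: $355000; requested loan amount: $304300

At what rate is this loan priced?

Credit score 693 ≥ 621; Total monthly debts = (1,490 + 1,635 + 395 + 235 + 2,020) = 5,775. DTI: 5,775 ÷ 15,850 = 36.4%, within the 38% cap
Loan-to-value = 304,300/355,000 = 85.7% — pass (95% max)
Score 693 is in the 692–739 band; LTV 85.7% is in the 84.01–95% band → 5.9%.

5.9%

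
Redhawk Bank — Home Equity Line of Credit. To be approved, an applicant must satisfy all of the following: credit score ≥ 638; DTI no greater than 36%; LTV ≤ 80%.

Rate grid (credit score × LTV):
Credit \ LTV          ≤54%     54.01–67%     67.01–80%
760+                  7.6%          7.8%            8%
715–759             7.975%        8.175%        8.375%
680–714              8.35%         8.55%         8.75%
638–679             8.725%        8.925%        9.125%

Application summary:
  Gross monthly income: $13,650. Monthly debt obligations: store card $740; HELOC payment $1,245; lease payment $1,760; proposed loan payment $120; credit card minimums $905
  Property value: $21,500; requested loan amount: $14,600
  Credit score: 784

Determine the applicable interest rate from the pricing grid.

Credit score 784 ≥ 638; Total monthly debts = (740 + 1,245 + 1,760 + 120 + 905) = 4,770. DTI = 4,770/13,650 = 34.9% ≤ 36%
Loan-to-value = 14,600/21,500 = 67.9% — pass (80% max)
Row: 784 falls in 760+. Column: 67.9% falls in 67.01–80%. Rate = 8%.

8%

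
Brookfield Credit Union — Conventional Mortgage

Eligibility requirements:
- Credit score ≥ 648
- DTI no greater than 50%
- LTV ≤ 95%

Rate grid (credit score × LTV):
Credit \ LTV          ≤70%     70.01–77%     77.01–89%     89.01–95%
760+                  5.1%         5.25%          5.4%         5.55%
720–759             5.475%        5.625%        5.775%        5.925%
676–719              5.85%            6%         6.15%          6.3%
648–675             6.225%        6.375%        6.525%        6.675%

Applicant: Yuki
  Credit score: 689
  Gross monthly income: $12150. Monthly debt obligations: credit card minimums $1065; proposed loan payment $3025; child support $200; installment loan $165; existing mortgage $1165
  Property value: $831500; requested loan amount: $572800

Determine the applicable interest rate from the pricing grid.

5.85%

Credit score 689 ≥ 648; Total monthly debts = (1,065 + 3,025 + 200 + 165 + 1,165) = 5,620. Debt-to-income = 5,620/12,150 = 46.3% — meets 50% limit
LTV = 572,800/831,500 = 68.9% ≤ 95%
Row: 689 falls in 676–719. Column: 68.9% falls in ≤70%. Rate = 5.85%.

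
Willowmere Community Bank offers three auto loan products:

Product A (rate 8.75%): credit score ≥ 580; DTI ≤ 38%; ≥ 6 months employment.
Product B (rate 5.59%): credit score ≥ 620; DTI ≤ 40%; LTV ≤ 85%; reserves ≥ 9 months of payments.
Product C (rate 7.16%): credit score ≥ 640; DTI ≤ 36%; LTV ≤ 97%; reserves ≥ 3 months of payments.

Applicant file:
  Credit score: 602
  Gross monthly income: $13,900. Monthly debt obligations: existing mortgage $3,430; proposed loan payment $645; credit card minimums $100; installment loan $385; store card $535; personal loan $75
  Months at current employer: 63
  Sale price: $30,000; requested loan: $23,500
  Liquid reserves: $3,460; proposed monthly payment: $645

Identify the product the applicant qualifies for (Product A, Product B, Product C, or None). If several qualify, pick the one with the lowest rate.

Total debts = (3,430 + 645 + 100 + 385 + 535 + 75) = 5,170; DTI = 5,170/13,900 = 37.2%.
LTV = 23,500/30,000 = 78.3%.
Reserves = 3,460/645 = 5.4 months.
Product A: score 602 ≥ 580; DTI 37.2% ≤ 38%; employment 63 ≥ 6 mo → qualifies.
Product B: score 602 < 620; DTI 37.2% ≤ 40%; LTV 78.3% ≤ 85%; reserves 5.4 < 9 mo → does not qualify.
Product C: score 602 < 640; DTI 37.2% > 36%; LTV 78.3% ≤ 97%; reserves 5.4 ≥ 3 mo → does not qualify.

Product A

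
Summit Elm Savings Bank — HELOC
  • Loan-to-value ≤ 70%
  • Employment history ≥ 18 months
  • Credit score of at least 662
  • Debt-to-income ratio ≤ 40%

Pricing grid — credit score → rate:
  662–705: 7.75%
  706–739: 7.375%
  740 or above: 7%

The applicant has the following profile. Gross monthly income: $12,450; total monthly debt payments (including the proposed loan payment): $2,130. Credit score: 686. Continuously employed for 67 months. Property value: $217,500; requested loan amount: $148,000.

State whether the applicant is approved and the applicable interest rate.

Approved at 7.75%

Credit score 686 ≥ 662 (meets minimum)
Employment 67 ≥ 18 months
Loan-to-value = 148,000/217,500 = 68% — pass (70% max)
DTI: 2,130 ÷ 12,450 = 17.1%, within the 40% cap
All requirements met. Score 686 falls in the 662–705 tier → 7.75%.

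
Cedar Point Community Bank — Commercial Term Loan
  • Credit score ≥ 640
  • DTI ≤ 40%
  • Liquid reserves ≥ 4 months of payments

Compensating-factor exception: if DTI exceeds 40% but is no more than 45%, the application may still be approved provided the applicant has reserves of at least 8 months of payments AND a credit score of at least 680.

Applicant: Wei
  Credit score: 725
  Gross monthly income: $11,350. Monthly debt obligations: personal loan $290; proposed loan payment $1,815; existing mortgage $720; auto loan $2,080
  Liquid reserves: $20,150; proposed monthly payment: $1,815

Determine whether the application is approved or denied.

Credit score 725 ≥ 640 (meets base)
Total debts = (290 + 1,815 + 720 + 2,080) = 4,905. DTI = 4,905/11,350 = 43.2% > 40% — standard DTI limit exceeded.
Reserves = 20,150/1,815 = 11.1 months ≥ 4
43.2% falls in the override range (40%–45%), so the compensating-factor test applies.
Override check — reserves: 11.1 mo (ok); score: 725 (ok).
Both compensating conditions met → exception applies.

Approved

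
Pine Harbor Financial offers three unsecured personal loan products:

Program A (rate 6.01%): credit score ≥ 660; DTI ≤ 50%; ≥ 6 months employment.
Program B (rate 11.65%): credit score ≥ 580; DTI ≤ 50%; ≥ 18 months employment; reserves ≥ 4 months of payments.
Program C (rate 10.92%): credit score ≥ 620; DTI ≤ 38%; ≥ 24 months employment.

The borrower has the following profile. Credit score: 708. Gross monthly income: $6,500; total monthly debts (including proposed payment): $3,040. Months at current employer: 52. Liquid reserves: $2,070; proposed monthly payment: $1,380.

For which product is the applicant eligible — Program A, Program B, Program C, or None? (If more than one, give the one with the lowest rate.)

DTI = 3,040/6,500 = 46.8%.
Reserves = 2,070/1,380 = 1.5 months.
Program A: score 708 ≥ 660; DTI 46.8% ≤ 50%; employment 52 ≥ 6 mo → qualifies.
Program B: score 708 ≥ 580; DTI 46.8% ≤ 50%; employment 52 ≥ 18 mo; reserves 1.5 < 4 mo → does not qualify.
Program C: score 708 ≥ 620; DTI 46.8% > 38%; employment 52 ≥ 24 mo → does not qualify.

Program A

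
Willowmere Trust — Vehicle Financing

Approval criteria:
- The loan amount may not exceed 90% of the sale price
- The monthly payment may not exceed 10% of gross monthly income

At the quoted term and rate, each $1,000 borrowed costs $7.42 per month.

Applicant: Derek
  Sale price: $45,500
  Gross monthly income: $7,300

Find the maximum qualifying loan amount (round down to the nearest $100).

$40,900

Payment cap: 10% × $7,300 = $730/month.
At $7.42 per $1,000, that supports 730/7.42 × 1,000 ≈ $98,382 → $98,300.
LTV cap: 90% × $45,500 = $40,950 → $40,900.
Binding constraint: loan-to-value.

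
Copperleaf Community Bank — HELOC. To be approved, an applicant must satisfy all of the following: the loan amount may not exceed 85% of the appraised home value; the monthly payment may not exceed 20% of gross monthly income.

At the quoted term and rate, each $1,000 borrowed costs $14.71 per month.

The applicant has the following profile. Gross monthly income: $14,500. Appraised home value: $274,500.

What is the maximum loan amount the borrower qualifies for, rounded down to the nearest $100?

$197,100

Payment cap: 20% × $14,500 = $2,900/month.
At $14.71 per $1,000, that supports 2,900/14.71 × 1,000 ≈ $197,144 → $197,100.
LTV cap: 85% × $274,500 = $233,325 → $233,300.
Binding constraint: payment-to-income.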